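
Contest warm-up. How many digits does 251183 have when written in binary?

18

251183 in base 2 is 111101010100101111, which has 18 digits.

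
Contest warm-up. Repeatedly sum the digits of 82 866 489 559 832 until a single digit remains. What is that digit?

2

8+2+8+6+6+4+8+9+5+5+9+8+3+2 = 83
8+3 = 11
1+1 = 2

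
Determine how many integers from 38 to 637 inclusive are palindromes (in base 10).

60

The integers in [38, 637] that are palindromes (in base 10): 44, 55, 66, 77, 88, 99, …, 626, 636.
60 qualify.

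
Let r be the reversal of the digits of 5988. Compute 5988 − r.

-2907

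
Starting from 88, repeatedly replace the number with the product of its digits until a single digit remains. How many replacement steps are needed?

88 → 64 → 24 → 8 (3 steps)

3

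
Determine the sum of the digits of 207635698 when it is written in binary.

11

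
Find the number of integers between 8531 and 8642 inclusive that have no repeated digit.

65

The integers in [8531, 8642] that have no repeated digit: 8531, 8532, 8534, 8536, 8537, 8539, …, 8641, 8642.
65 qualify.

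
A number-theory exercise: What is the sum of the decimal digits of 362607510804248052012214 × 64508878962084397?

362607510804248052012214 × 64508878962084397 = 23391404025213947848769539594487542824958
Sum of its 41 digits: 202.

202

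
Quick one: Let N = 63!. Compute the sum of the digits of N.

63! = 1982608315404440064116146708361898137544773690227268628106279599612729753600000000000000
Sum of its 88 digits: 333.

333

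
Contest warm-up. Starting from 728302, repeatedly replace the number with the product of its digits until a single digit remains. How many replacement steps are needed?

728302 → 0 (1 step)

1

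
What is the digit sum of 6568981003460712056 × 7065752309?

6568981003460712056 × 7065752309 = 46414792692979663200466137304
Sum of its 29 digits: 130.

130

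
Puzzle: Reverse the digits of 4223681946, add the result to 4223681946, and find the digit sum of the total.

Reversal of 4223681946 is 6491863224; 4223681946 + 6491863224 = 10715545170.
Digit sum of 10715545170: 1+0+7+1+5+5+4+5+1+7+0 = 36.

36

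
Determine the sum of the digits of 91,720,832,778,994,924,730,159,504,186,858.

9+1+7+2+0+8+3+2+7+7+8+9+9+4+9+2+4+7+3+0+1+5+9+5+0+4+1+8+6+8+5+8 = 161

161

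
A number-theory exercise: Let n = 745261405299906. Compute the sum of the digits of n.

7+4+5+2+6+1+4+0+5+2+9+9+9+0+6 = 69

69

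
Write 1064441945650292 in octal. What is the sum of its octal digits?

55

1064441945650292 in base 8 is 36201526403372164.
Digit sum: 3+6+2+0+1+5+2+6+4+0+3+3+7+2+1+6+4 = 55.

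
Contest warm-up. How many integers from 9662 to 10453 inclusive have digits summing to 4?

10

The integers in [9662, 10453] that have digits summing to 4: 10003, 10012, 10021, 10030, 10102, 10111, 10120, 10201, 10210, 10300.
10 qualify.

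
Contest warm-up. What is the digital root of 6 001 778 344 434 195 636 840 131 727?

6

6+0+0+1+7+7+8+3+4+4+4+3+4+1+9+5+6+3+6+8+4+0+1+3+1+7+2+7 = 114
1+1+4 = 6
(Equivalently, 6 001 778 344 434 195 636 840 131 727 mod 9 = 6.)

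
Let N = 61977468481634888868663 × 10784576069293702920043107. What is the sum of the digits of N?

61977468481634888868663 × 10784576069293702920043107 = 668400723422444351958393269794186654750421455941
Sum of its 48 digits: 216.

216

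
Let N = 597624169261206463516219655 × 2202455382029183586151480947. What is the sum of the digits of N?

597624169261206463516219655 × 2202455382029183586151480947 = 1316240568020063955814326273850490514152540733199413285
Sum of its 55 digits: 210.

210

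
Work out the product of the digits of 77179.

3087

7×7×1×7×9 = 3087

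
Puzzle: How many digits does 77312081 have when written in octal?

9

77312081 in base 8 is 446730121, which has 9 digits.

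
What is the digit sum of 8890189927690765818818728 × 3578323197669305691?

210

8890189927690765818818728 × 3578323197669305691 = 31811972849941874684848061591117065547781048
Sum of its 44 digits: 210.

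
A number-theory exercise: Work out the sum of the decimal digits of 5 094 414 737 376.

5+0+9+4+4+1+4+7+3+7+3+7+6 = 60

60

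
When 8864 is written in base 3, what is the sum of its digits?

8

8864 in base 3 is 110011022.
Digit sum: 1+1+0+0+1+1+0+2+2 = 8.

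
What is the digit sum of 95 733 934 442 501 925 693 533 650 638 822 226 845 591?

9+5+7+3+3+9+3+4+4+4+2+5+0+1+9+2+5+6+9+3+5+3+3+6+5+0+6+3+8+8+2+2+2+2+6+8+4+5+5+9+1 = 186

186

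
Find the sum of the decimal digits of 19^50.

19^50 = 8663234049605954426644038200675212212900743262211018069459689001
Sum of its 64 digits: 244.

244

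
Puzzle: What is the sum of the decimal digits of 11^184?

889

11^184 = 413289211980795893550867391315684296265168429624972297030495401817904723947960181781663934139610067720554781214108238005055069779414158886672158777726628337040339795995358210585552173836929441
Sum of its 192 digits: 889.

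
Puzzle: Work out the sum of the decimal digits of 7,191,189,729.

54

7+1+9+1+1+8+9+7+2+9 = 54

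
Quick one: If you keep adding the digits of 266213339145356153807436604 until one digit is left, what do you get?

2+6+6+2+1+3+3+3+9+1+4+5+3+5+6+1+5+3+8+0+7+4+3+6+6+0+4 = 106
1+0+6 = 7
(Equivalently, 266213339145356153807436604 mod 9 = 7.)

7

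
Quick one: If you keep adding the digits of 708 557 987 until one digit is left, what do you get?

2

7+0+8+5+5+7+9+8+7 = 56
5+6 = 11
1+1 = 2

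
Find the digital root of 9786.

9+7+8+6 = 30
3+0 = 3

3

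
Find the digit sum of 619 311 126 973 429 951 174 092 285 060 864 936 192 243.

6+1+9+3+1+1+1+2+6+9+7+3+4+2+9+9+5+1+1+7+4+0+9+2+2+8+5+0+6+0+8+6+4+9+3+6+1+9+2+2+4+3 = 180

180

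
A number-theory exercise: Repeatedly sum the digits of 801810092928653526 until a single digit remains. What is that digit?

3

8+0+1+8+1+0+0+9+2+9+2+8+6+5+3+5+2+6 = 75
7+5 = 12
1+2 = 3
(Equivalently, 801810092928653526 mod 9 = 3.)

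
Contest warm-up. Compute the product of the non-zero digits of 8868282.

98304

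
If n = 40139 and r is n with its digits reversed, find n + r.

Reverse of 40139 is 93104.
40139 + 93104 = 133243

133243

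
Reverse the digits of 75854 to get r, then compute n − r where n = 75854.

Reverse of 75854 is 45857.
75854 − 45857 = 29997

29997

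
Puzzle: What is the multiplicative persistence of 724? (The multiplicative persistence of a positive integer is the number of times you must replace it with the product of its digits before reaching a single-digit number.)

724 → 56 → 30 → 0 (3 steps)

3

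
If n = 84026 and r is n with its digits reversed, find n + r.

146074

Reverse of 84026 is 62048.
84026 + 62048 = 146074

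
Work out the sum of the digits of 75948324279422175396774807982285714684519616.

7+5+9+4+8+3+2+4+2+7+9+4+2+2+1+7+5+3+9+6+7+7+4+8+0+7+9+8+2+2+8+5+7+1+4+6+8+4+5+1+9+6+1+6 = 224

224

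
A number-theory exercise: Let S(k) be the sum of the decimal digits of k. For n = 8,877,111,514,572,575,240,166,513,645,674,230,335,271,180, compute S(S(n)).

16

First digit sum: 169.
1+6+9 = 16.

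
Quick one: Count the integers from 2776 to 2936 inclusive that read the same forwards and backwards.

1

The integers in [2776, 2936] that read the same forwards and backwards: 2882.
1 qualifies.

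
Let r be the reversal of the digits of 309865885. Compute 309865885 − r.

-278703018

Reverse of 309865885 is 588568903.
309865885 − 588568903 = -278703018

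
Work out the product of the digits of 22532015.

0

2×2×5×3×2×0×1×5 = 0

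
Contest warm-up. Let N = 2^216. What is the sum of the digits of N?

2^216 = 105312291668557186697918027683670432318895095400549111254310977536
Sum of its 66 digits: 289.

289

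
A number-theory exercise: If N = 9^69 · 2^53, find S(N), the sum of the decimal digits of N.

378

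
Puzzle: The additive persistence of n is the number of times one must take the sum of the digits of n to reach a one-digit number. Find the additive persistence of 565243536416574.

3

565243536416574 → 66 → 12 → 3 (3 steps)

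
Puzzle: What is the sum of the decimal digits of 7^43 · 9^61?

7^43 · 9^61 = 35319032340826183661416409196802705743390428833089061514052776727359049117311746911978673147887
Sum of its 95 digits: 414.

414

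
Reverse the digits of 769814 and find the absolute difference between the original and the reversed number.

350847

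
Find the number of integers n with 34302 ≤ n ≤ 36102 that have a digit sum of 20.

The integers in [34302, 36102] that have a digit sum of 20: 34319, 34328, 34337, 34346, 34355, 34364, …, 36083, 36092.
135 qualify.

135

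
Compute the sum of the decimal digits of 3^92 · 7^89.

3^92 · 7^89 = 128493451646278338897572809335426540491047252020999194492562792174278113922160570376641565943809008413804085149849284887
Sum of its 120 digits: 549.

549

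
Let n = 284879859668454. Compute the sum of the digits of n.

93

2+8+4+8+7+9+8+5+9+6+6+8+4+5+4 = 93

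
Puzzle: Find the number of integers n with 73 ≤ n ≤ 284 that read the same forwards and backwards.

The integers in [73, 284] that read the same forwards and backwards: 77, 88, 99, 101, 111, 121, …, 272, 282.
22 qualify.

22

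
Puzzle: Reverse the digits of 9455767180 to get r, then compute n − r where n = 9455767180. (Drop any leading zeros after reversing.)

8638091631

Reverse of 9455767180 is 817675549.
9455767180 − 817675549 = 8638091631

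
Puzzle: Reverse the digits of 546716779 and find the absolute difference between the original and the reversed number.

Reverse of 546716779 is 977617645.
|546716779 − 977617645| = 430900866

430900866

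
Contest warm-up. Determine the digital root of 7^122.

4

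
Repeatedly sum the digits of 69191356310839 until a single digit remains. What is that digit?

6+9+1+9+1+3+5+6+3+1+0+8+3+9 = 64
6+4 = 10
1+0 = 1

1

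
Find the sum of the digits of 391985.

35

3+9+1+9+8+5 = 35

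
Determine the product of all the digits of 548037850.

0

5×4×8×0×3×7×8×5×0 = 0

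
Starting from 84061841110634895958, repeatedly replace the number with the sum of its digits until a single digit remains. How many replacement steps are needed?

84061841110634895958 → 91 → 10 → 1 (3 steps)

3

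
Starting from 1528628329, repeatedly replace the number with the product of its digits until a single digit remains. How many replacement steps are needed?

1528628329 → 414720 → 0 (2 steps)

2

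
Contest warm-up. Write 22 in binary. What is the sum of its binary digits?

3

22 in base 2 is 10110.
Digit sum: 1+0+1+1+0 = 3.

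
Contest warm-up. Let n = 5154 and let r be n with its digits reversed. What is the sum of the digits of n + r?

30

Reversal of 5154 is 4515; 5154 + 4515 = 9669.
Digit sum of 9669: 9+6+6+9 = 30.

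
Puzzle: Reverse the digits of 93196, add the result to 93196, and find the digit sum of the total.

Reversal of 93196 is 69139; 93196 + 69139 = 162335.
Digit sum of 162335: 1+6+2+3+3+5 = 20.

20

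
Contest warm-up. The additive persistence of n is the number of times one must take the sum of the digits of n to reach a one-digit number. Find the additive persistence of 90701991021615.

90701991021615 → 51 → 6 (2 steps)

2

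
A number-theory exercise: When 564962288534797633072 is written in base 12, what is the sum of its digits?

87

564962288534797633072 in base 12 is 19279188440867101614.
Digit sum: 1+9+2+7+9+1+8+8+4+4+0+8+6+7+1+0+1+6+1+4 = 87.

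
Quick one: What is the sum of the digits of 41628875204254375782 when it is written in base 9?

41628875204254375782 in base 9 is 337313684833532412360.
Digit sum: 3+3+7+3+1+3+6+8+4+8+3+3+5+3+2+4+1+2+3+6+0 = 78.

78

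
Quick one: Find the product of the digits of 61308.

0

6×1×3×0×8 = 0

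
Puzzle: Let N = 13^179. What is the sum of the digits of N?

13^179 = 24880554952674589739325695226007345077059441554899020260598263805768944703747186876268046801337911421649585900499966765379185697400786647287203679992655834846060547737578536388719202008805832375291477
Sum of its 200 digits: 979.

979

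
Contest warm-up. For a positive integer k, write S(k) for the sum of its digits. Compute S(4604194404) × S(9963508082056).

S(4604194404) = 4+6+0+4+1+9+4+4+0+4 = 36.
S(9963508082056) = 9+9+6+3+5+0+8+0+8+2+0+5+6 = 61.
36 · 61 = 2196.

2196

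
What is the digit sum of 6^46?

180

6^46 = 623673825204293256669089197883129856
Sum of its 36 digits: 180.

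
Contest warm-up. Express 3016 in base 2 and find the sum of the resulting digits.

3016 in base 2 is 101111001000.
Digit sum: 1+0+1+1+1+1+0+0+1+0+0+0 = 6.

6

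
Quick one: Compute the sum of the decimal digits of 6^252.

6^252 = 12419814137650896228442719069118290173593297438531006496813884038012559924882627169481124466971502406245888423435851377342646953060347874161072534390156844985824832129324677087893991251547349057536
Sum of its 197 digits: 891.

891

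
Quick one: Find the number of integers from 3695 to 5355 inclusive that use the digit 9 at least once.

The integers in [3695, 5355] that use the digit 9 at least once: 3695, 3696, 3697, 3698, 3699, 3709, …, 5339, 5349.
476 qualify.

476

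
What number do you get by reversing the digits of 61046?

Reversing 61046 gives 64016.

64016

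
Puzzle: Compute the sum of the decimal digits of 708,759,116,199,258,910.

88

7+0+8+7+5+9+1+1+6+1+9+9+2+5+8+9+1+0 = 88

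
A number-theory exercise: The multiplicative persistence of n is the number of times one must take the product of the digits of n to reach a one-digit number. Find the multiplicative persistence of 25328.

25328 → 480 → 0 (2 steps)

2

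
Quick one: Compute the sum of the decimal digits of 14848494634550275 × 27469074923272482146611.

14848494634550275 × 27469074923272482146611 = 407874411614270958077217999898600368025
Sum of its 39 digits: 184.

184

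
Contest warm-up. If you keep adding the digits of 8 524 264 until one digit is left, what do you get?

4

8+5+2+4+2+6+4 = 31
3+1 = 4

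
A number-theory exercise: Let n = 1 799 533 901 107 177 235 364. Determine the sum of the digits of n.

93

1+7+9+9+5+3+3+9+0+1+1+0+7+1+7+7+2+3+5+3+6+4 = 93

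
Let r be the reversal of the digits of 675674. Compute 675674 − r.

Reverse of 675674 is 476576.
675674 − 476576 = 199098

199098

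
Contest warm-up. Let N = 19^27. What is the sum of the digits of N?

19^27 = 33600614943460448322716069311260139
Sum of its 35 digits: 127.

127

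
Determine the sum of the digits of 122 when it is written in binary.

5

122 in base 2 is 1111010.
Digit sum: 1+1+1+1+0+1+0 = 5.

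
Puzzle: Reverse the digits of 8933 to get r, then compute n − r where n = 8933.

5535

Reverse of 8933 is 3398.
8933 − 3398 = 5535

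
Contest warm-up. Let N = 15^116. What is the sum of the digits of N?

15^116 = 26704598356307797239974160355529833385250786788681892764856559497874496237815283488220764428742494411839203394265496172010898590087890625
Sum of its 137 digits: 684.

684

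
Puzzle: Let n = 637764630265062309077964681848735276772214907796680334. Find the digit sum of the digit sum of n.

15

First digit sum: 258.
2+5+8 = 15.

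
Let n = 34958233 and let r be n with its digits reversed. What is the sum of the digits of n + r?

38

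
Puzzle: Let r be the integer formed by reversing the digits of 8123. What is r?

Reversing 8123 gives 3218.

3218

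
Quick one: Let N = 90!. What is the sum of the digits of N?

585

90! = 1485715964481761497309522733620825737885569961284688766942216863704985393094065876545992131370884059645617234469978112000000000000000000000
Sum of its 139 digits: 585.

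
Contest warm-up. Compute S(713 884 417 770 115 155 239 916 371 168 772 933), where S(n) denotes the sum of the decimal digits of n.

162

7+1+3+8+8+4+4+1+7+7+7+0+1+1+5+1+5+5+2+3+9+9+1+6+3+7+1+1+6+8+7+7+2+9+3+3 = 162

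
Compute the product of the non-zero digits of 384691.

5184

3×8×4×6×9×1 = 5184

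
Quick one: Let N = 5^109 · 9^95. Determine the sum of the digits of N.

729

5^109 · 9^95 = 69305686439964826097593853324763297631627098779507839102600079208392746376027267005420099512347176429031346355471389189911138491162478914020539377816021442413330078125
Sum of its 167 digits: 729.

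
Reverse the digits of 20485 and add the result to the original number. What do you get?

Reverse of 20485 is 58402.
20485 + 58402 = 78887

78887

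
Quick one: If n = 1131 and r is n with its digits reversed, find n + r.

2442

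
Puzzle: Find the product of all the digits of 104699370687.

0

1×0×4×6×9×9×3×7×0×6×8×7 = 0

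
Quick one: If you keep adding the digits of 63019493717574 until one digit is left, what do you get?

3

6+3+0+1+9+4+9+3+7+1+7+5+7+4 = 66
6+6 = 12
1+2 = 3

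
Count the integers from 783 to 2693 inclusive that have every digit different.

The integers in [783, 2693] that have every digit different: 783, 784, 785, 786, 789, 790, …, 2691, 2693.
993 qualify.

993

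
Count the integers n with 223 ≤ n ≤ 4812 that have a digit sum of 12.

The integers in [223, 4812] that have a digit sum of 12: 228, 237, 246, 255, 264, 273, …, 4710, 4800.
289 qualify.

289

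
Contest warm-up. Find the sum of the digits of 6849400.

31

6+8+4+9+4+0+0 = 31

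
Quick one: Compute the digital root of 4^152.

7

The digital root of n equals n mod 9 (or 9 when 9 | n), so we need 4^152 mod 9.
4^152 ≡ 7 (mod 9), so the digital root is 7.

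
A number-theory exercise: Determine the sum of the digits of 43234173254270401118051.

68

4+3+2+3+4+1+7+3+2+5+4+2+7+0+4+0+1+1+1+8+0+5+1 = 68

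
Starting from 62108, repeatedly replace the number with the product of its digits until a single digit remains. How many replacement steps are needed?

62108 → 0 (1 step)

1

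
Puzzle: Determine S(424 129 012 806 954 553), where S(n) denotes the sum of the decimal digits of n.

70

4+2+4+1+2+9+0+1+2+8+0+6+9+5+4+5+5+3 = 70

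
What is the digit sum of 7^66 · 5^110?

583

7^66 · 5^110 = 4604379566311736161216856736257204378966722590924660475622966145222133661173078313374337441378492119525844827876426279544830322265625
Sum of its 133 digits: 583.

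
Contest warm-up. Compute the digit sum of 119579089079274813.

1+1+9+5+7+9+0+8+9+0+7+9+2+7+4+8+1+3 = 90

90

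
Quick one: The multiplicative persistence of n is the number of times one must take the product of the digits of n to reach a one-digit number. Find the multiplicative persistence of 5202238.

1

5202238 → 0 (1 step)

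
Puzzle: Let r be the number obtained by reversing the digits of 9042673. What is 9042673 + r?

Reverse of 9042673 is 3762409.
9042673 + 3762409 = 12805082

12805082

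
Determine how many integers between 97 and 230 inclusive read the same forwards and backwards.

The integers in [97, 230] that read the same forwards and backwards: 99, 101, 111, 121, 131, 141, …, 212, 222.
14 qualify.

14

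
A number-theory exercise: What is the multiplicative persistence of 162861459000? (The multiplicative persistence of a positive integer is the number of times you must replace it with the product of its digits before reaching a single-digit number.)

162861459000 → 0 (1 step)

1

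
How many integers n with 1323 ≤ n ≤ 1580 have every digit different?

The integers in [1323, 1580] that have every digit different: 1324, 1325, 1326, 1327, 1328, 1329, …, 1579, 1580.
147 qualify.

147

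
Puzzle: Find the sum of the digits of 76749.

33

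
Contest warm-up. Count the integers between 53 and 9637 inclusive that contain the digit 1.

The integers in [53, 9637] that contain the digit 1: 61, 71, 81, 91, 100, 101, …, 9621, 9631.
3361 qualify.

3361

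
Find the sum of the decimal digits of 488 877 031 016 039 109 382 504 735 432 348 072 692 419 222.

182

4+8+8+8+7+7+0+3+1+0+1+6+0+3+9+1+0+9+3+8+2+5+0+4+7+3+5+4+3+2+3+4+8+0+7+2+6+9+2+4+1+9+2+2+2 = 182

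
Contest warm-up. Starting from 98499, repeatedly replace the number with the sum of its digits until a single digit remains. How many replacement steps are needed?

98499 → 39 → 12 → 3 (3 steps)

3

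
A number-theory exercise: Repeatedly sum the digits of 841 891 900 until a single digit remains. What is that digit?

8+4+1+8+9+1+9+0+0 = 40
4+0 = 4
(Equivalently, 841 891 900 mod 9 = 4.)

4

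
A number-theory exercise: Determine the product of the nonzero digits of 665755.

31500

6×6×5×7×5×5 = 31500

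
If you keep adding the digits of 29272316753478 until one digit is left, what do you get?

3

2+9+2+7+2+3+1+6+7+5+3+4+7+8 = 66
6+6 = 12
1+2 = 3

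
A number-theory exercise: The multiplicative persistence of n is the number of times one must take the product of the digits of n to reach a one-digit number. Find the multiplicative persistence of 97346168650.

97346168650 → 0 (1 step)

1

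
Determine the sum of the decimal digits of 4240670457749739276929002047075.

4+2+4+0+6+7+0+4+5+7+7+4+9+7+3+9+2+7+6+9+2+9+0+0+2+0+4+7+0+7+5 = 138

138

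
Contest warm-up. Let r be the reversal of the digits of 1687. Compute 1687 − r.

-6174

Reverse of 1687 is 7861.
1687 − 7861 = -6174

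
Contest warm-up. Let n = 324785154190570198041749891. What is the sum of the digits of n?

122

3+2+4+7+8+5+1+5+4+1+9+0+5+7+0+1+9+8+0+4+1+7+4+9+8+9+1 = 122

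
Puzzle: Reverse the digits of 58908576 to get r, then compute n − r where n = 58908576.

Reverse of 58908576 is 67580985.
58908576 − 67580985 = -8672409

-8672409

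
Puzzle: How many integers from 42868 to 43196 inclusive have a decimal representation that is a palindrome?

The integers in [42868, 43196] that have a decimal representation that is a palindrome: 42924, 43034, 43134.
3 qualify.

3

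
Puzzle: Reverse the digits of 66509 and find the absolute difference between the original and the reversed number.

24057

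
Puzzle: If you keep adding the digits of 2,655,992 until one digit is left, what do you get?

2+6+5+5+9+9+2 = 38
3+8 = 11
1+1 = 2

2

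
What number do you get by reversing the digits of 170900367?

763009071

Reversing 170900367 gives 763009071.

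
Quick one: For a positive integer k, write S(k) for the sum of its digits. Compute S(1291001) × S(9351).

S(1291001) = 1+2+9+1+0+0+1 = 14.
S(9351) = 9+3+5+1 = 18.
14 · 18 = 252.

252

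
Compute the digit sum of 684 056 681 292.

6+8+4+0+5+6+6+8+1+2+9+2 = 57

57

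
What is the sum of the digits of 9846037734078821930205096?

111

9+8+4+6+0+3+7+7+3+4+0+7+8+8+2+1+9+3+0+2+0+5+0+9+6 = 111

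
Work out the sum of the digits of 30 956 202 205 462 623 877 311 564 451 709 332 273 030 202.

3+0+9+5+6+2+0+2+2+0+5+4+6+2+6+2+3+8+7+7+3+1+1+5+6+4+4+5+1+7+0+9+3+3+2+2+7+3+0+3+0+2+0+2 = 152

152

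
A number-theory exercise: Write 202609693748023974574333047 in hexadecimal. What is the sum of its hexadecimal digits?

162

202609693748023974574333047 in base 16 is A7984581A42F633E4E9C77.
Digit sum: 10+7+9+8+4+5+8+1+10+4+2+15+6+3+3+14+4+14+9+12+7+7 = 162.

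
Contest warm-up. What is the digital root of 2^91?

The digital root of n equals n mod 9 (or 9 when 9 | n), so we need 2^91 mod 9.
2^91 ≡ 2 (mod 9), so the digital root is 2.

2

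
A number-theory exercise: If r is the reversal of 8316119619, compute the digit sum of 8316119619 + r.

54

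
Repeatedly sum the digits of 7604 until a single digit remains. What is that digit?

8

7+6+0+4 = 17
1+7 = 8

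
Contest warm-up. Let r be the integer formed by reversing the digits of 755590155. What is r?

551095557

Reversing 755590155 gives 551095557.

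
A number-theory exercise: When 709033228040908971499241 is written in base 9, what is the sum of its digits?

129

709033228040908971499241 in base 9 is 8788875768840836043415812.
Digit sum: 8+7+8+8+8+7+5+7+6+8+8+4+0+8+3+6+0+4+3+4+1+5+8+1+2 = 129.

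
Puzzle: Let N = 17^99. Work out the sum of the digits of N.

17^99 = 65229374869457861253300689169123233319765715744110560258986461251699269441256864571319099662117946681720497147239317506353
Sum of its 122 digits: 557.

557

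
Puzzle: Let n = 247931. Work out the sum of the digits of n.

2+4+7+9+3+1 = 26

26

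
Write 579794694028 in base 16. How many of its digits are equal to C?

1

579794694028 in base 16 is 86FE74EF8C.
The digit C appears 1 time.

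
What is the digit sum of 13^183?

13^183 = 710613530003338957544881181349995782745894710249470917662947012556566829683723404373091684693012088113733822904179550785994922703463867433169824304270243299038335303932980577798209128573503378470699874597
Sum of its 204 digits: 946.

946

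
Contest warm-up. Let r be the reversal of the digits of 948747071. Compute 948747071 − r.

Reverse of 948747071 is 170747849.
948747071 − 170747849 = 777999222

777999222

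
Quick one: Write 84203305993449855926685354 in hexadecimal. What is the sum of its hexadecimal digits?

174

84203305993449855926685354 in base 16 is 45A6BE5D4B274C2FB04EAA.
Digit sum: 4+5+10+6+11+14+5+13+4+11+2+7+4+12+2+15+11+0+4+14+10+10 = 174.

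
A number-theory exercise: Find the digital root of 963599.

5

9+6+3+5+9+9 = 41
4+1 = 5
(Equivalently, 963599 mod 9 = 5.)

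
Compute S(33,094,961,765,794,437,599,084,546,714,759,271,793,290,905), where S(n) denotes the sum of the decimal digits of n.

224

3+3+0+9+4+9+6+1+7+6+5+7+9+4+4+3+7+5+9+9+0+8+4+5+4+6+7+1+4+7+5+9+2+7+1+7+9+3+2+9+0+9+0+5 = 224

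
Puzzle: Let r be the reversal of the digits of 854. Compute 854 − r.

Reverse of 854 is 458.
854 − 458 = 396

396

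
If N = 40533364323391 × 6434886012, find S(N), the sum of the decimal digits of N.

40533364323391 × 6434886012 = 260827579103888590306692
Sum of its 24 digits: 114.

114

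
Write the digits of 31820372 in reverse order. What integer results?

27302813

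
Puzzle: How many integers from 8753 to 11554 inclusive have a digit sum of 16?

151

The integers in [8753, 11554] that have a digit sum of 16: 8800, 9007, 9016, 9025, 9034, 9043, …, 11545, 11554.
151 qualify.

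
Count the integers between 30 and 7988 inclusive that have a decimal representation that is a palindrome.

166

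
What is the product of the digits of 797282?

7×9×7×2×8×2 = 14112

14112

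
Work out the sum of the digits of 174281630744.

1+7+4+2+8+1+6+3+0+7+4+4 = 47

47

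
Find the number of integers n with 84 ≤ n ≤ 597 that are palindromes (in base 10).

The integers in [84, 597] that are palindromes (in base 10): 88, 99, 101, 111, 121, 131, …, 585, 595.
52 qualify.

52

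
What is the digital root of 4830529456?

1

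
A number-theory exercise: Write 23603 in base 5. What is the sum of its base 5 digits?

15

23603 in base 5 is 1223403.
Digit sum: 1+2+2+3+4+0+3 = 15.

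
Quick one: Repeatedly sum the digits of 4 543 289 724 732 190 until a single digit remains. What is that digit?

7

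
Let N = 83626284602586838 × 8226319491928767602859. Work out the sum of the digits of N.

213

83626284602586838 × 8226319491928767602859 = 687936535063842678345808536999644569842
Sum of its 39 digits: 213.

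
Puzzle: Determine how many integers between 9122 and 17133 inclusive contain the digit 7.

2281

The integers in [9122, 17133] that contain the digit 7: 9127, 9137, 9147, 9157, 9167, 9170, …, 17132, 17133.
2281 qualify.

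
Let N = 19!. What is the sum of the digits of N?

45

19! = 121645100408832000
Sum of its 18 digits: 45.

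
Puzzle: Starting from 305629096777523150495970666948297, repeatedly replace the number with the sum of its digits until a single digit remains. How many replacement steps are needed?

305629096777523150495970666948297 → 168 → 15 → 6 (3 steps)

3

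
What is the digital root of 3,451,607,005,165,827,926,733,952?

3+4+5+1+6+0+7+0+0+5+1+6+5+8+2+7+9+2+6+7+3+3+9+5+2 = 106
1+0+6 = 7

7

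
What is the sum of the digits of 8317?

19

8+3+1+7 = 19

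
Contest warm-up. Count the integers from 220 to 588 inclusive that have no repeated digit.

The integers in [220, 588] that have no repeated digit: 230, 231, 234, 235, 236, 237, …, 586, 587.
263 qualify.

263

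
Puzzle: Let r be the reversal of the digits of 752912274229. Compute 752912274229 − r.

-169559945028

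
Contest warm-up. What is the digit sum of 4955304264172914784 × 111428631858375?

135

4955304264172914784 × 111428631858375 = 552162774598759539420206431716000
Sum of its 33 digits: 135.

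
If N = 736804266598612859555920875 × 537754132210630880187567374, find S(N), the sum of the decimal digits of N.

237

736804266598612859555920875 × 537754132210630880187567374 = 396219538993827381894153010421783249221154884675532250
Sum of its 54 digits: 237.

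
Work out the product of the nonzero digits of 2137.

2×1×3×7 = 42

42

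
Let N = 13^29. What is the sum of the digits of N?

13^29 = 201538126434611150798503956371773
Sum of its 33 digits: 133.

133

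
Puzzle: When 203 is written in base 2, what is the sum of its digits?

5

203 in base 2 is 11001011.
Digit sum: 1+1+0+0+1+0+1+1 = 5.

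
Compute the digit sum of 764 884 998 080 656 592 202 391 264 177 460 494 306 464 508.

7+6+4+8+8+4+9+9+8+0+8+0+6+5+6+5+9+2+2+0+2+3+9+1+2+6+4+1+7+7+4+6+0+4+9+4+3+0+6+4+6+4+5+0+8 = 211

211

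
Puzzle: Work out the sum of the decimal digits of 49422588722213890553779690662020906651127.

4+9+4+2+2+5+8+8+7+2+2+2+1+3+8+9+0+5+5+3+7+7+9+6+9+0+6+6+2+0+2+0+9+0+6+6+5+1+1+2+7 = 180

180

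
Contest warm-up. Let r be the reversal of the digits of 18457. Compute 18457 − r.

Reverse of 18457 is 75481.
18457 − 75481 = -57024

-57024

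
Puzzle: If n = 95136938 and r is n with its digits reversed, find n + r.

Reverse of 95136938 is 83963159.
95136938 + 83963159 = 179100097

179100097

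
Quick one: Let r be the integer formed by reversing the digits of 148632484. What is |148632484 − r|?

335604357

Reverse of 148632484 is 484236841.
|148632484 − 484236841| = 335604357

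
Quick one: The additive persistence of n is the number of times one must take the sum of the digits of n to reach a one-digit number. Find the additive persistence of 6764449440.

6764449440 → 48 → 12 → 3 (3 steps)

3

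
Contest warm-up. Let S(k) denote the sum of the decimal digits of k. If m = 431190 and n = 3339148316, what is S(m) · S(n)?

738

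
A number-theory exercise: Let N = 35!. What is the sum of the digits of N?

144

35! = 10333147966386144929666651337523200000000
Sum of its 41 digits: 144.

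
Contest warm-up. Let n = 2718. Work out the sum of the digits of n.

18

2+7+1+8 = 18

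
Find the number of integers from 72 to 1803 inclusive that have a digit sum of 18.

The integers in [72, 1803] that have a digit sum of 18: 99, 189, 198, 279, 288, 297, …, 1782, 1791.
99 qualify.

99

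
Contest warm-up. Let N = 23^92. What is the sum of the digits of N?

23^92 = 190090719111086999142918580674213624851393339907036543758193303444850234108744968124140618335905659363676581401527869136497121
Sum of its 126 digits: 547.

547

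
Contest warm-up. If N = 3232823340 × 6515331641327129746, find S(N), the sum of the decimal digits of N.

3232823340 × 6515331641327129746 = 21062916197922853618077071640
Sum of its 29 digits: 120.

120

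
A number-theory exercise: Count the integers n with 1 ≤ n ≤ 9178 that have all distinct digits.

4875

The integers in [1, 9178] that have all distinct digits: 1, 2, 3, 4, 5, 6, …, 9176, 9178.
4875 qualify.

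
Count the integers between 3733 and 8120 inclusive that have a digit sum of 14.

216

The integers in [3733, 8120] that have a digit sum of 14: 3740, 3803, 3812, 3821, 3830, 3902, …, 8105, 8114.
216 qualify.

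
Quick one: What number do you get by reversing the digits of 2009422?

2249002

Reversing 2009422 gives 2249002.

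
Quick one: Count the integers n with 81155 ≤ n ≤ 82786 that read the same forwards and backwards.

The integers in [81155, 82786] that read the same forwards and backwards: 81218, 81318, 81418, 81518, 81618, 81718, …, 82628, 82728.
16 qualify.

16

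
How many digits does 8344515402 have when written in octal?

8344515402 in base 8 is 76127631512, which has 11 digits.

11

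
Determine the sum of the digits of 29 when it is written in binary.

4

29 in base 2 is 11101.
Digit sum: 1+1+1+0+1 = 4.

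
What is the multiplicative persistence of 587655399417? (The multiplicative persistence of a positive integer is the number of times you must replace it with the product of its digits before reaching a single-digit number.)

587655399417 → 285768000 → 0 (2 steps)

2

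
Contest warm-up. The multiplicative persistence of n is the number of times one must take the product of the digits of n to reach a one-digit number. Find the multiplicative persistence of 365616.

365616 → 3240 → 0 (2 steps)

2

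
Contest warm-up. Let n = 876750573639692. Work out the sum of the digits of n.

8+7+6+7+5+0+5+7+3+6+3+9+6+9+2 = 83

83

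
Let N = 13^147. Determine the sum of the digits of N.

13^147 = 56191779941199568261718534306894018908396678623777478504315980789486786568011594584548956655395926010106375918646401469633245745563665854904711355867220707990645717
Sum of its 164 digits: 811.

811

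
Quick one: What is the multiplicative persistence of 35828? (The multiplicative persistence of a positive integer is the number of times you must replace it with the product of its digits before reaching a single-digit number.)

2

35828 → 1920 → 0 (2 steps)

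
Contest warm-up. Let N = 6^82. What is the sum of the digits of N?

306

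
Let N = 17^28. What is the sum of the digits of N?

145

17^28 = 28351092476867700887730107366063041
Sum of its 35 digits: 145.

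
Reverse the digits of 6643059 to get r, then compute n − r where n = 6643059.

Reverse of 6643059 is 9503466.
6643059 − 9503466 = -2860407

-2860407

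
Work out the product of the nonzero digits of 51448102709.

80640

5×1×4×4×8×1×2×7×9 = 80640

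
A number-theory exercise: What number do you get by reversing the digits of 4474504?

Reversing 4474504 gives 4054744.

4054744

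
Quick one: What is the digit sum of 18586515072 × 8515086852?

81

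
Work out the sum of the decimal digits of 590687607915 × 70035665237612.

144

590687607915 × 70035665237612 = 41369199567940752366898980
Sum of its 26 digits: 144.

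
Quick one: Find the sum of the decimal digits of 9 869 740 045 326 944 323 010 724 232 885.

130

9+8+6+9+7+4+0+0+4+5+3+2+6+9+4+4+3+2+3+0+1+0+7+2+4+2+3+2+8+8+5 = 130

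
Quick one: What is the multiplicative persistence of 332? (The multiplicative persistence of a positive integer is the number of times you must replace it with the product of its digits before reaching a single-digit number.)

2

332 → 18 → 8 (2 steps)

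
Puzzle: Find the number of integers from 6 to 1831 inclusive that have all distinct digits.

1140

The integers in [6, 1831] that have all distinct digits: 6, 7, 8, 9, 10, 12, …, 1829, 1830.
1140 qualify.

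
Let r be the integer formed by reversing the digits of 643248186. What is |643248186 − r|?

38594160

Reverse of 643248186 is 681842346.
|643248186 − 681842346| = 38594160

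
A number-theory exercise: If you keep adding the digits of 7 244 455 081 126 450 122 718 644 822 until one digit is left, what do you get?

6

7+2+4+4+4+5+5+0+8+1+1+2+6+4+5+0+1+2+2+7+1+8+6+4+4+8+2+2 = 105
1+0+5 = 6
(Equivalently, 7 244 455 081 126 450 122 718 644 822 mod 9 = 6.)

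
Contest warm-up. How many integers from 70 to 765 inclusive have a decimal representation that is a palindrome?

The integers in [70, 765] that have a decimal representation that is a palindrome: 77, 88, 99, 101, 111, 121, …, 747, 757.
69 qualify.

69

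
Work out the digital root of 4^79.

4

The digital root of n equals n mod 9 (or 9 when 9 | n), so we need 4^79 mod 9.
4^79 ≡ 4 (mod 9), so the digital root is 4.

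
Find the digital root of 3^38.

9

The digital root of n equals n mod 9 (or 9 when 9 | n), so we need 3^38 mod 9.
3^38 ≡ 0 (mod 9), so the digital root is 9.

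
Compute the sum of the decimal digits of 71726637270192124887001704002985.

7+1+7+2+6+6+3+7+2+7+0+1+9+2+1+2+4+8+8+7+0+0+1+7+0+4+0+0+2+9+8+5 = 126

126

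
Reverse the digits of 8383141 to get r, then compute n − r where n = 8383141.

6969303

Reverse of 8383141 is 1413838.
8383141 − 1413838 = 6969303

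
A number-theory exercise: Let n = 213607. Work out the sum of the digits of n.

19

2+1+3+6+0+7 = 19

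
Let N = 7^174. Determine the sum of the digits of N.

7^174 = 1114445827317259401462923446844454396825312597429561805158834242653086269406289524539987943781671413330379520629621090321222102356419993416083776849
Sum of its 148 digits: 649.

649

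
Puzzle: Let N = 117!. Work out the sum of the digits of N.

738

117! = 3969937160808720895401959629498630647790406360168322301129748464310422041758630649341780708631240196854767624444057168110272995649603642560353748940315749184568295424000000000000000000000000000
Sum of its 193 digits: 738.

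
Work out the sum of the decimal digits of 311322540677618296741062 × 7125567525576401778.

198

311322540677618296741062 × 7125567525576401778 = 2218349785832375295581981232258429742408236
Sum of its 43 digits: 198.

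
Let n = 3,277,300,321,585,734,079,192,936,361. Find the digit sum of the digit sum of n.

First digit sum: 116.
1+1+6 = 8.

8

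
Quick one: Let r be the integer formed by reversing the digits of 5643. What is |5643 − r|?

2178

Reverse of 5643 is 3465.
|5643 − 3465| = 2178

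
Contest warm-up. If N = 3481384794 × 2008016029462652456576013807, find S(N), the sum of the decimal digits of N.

180

3481384794 × 2008016029462652456576013807 = 6990676471079534253230479772823850758
Sum of its 37 digits: 180.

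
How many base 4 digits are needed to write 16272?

7

16272 in base 4 is 3332100, which has 7 digits.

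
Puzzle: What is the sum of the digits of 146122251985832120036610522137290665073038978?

171

1+4+6+1+2+2+2+5+1+9+8+5+8+3+2+1+2+0+0+3+6+6+1+0+5+2+2+1+3+7+2+9+0+6+6+5+0+7+3+0+3+8+9+7+8 = 171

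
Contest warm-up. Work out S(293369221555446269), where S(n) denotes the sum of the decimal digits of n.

2+9+3+3+6+9+2+2+1+5+5+5+4+4+6+2+6+9 = 83

83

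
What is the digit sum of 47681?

4+7+6+8+1 = 26

26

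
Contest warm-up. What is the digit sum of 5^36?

109

5^36 = 14551915228366851806640625
Sum of its 26 digits: 109.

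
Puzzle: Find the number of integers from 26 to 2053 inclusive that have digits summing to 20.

The integers in [26, 2053] that have digits summing to 20: 299, 389, 398, 479, 488, 497, …, 1982, 1991.
81 qualify.

81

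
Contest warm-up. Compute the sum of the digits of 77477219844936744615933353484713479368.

195

7+7+4+7+7+2+1+9+8+4+4+9+3+6+7+4+4+6+1+5+9+3+3+3+5+3+4+8+4+7+1+3+4+7+9+3+6+8 = 195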